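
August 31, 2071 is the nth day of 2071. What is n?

Days in months before August: 31 + 28 + 31 + 30 + 31 + 30 + 31 = 212.
Plus 31 days into August → day 243.

243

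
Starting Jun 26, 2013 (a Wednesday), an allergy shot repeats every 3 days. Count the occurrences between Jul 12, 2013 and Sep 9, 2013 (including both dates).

20

Occurrences land 3·i days after Jun 26, 2013 for i = 0, 1, 2, …
Jul 12, 2013 is 16 days after the start; 16 ÷ 3 = 5 remainder 1; since the remainder is 1, round up to i = 6. First occurrence in the window: #7 on Jul 14, 2013 (6×3 = 18 days in).
Sep 9, 2013 is 75 days after the start; 75 ÷ 3 = 25 remainder 0. Last occurrence in the window: #26 on Sep 9, 2013.
Occurrences #7 through #26: 20 in total.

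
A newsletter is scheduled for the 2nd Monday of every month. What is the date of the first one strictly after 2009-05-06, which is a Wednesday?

2009-05-11

May 2009 starts on a Friday; its first Monday is the 4th, so the 2nd Monday is the 11th — 2009-05-11.
2009-05-11 is after 2009-05-06, so that is the next one.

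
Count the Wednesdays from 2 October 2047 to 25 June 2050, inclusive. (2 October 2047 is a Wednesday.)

143

2 October 2047 is a Wednesday; the first Wednesday on or after it is 2 October 2047.
From 2 October 2047 to 25 June 2050: 90 + 366 + 365 + 176 = 997 days (rest of 2047, 2048, 2049, to 25 June 2050 in 2050).
997 ÷ 7 = 142 full weeks with remainder 3, so 142 more Wednesdays after the first → 143.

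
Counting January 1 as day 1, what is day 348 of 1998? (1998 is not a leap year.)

Jan has 31 days (348 − 31 = 317 remain).
Feb has 28 days (317 − 28 = 289 remain).
Mar has 31 days (289 − 31 = 258 remain).
Apr has 30 days (258 − 30 = 228 remain).
May has 31 days (228 − 31 = 197 remain).
Jun has 30 days (197 − 30 = 167 remain).
Jul has 31 days (167 − 31 = 136 remain).
Aug has 31 days (136 − 31 = 105 remain).
Sep has 30 days (105 − 30 = 75 remain).
Oct has 31 days (75 − 31 = 44 remain).
Nov has 30 days (44 − 30 = 14 remain).
14 into Dec → Dec 14.

Dec 14, 1998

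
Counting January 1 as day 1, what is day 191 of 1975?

July 10, 1975

January has 31 days (191 − 31 = 160 remain).
February has 28 days (160 − 28 = 132 remain).
March has 31 days (132 − 31 = 101 remain).
April has 30 days (101 − 30 = 71 remain).
May has 31 days (71 − 31 = 40 remain).
June has 30 days (40 − 30 = 10 remain).
10 into July → July 10.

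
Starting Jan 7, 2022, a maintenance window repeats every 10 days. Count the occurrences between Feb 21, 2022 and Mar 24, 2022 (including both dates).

Occurrences land 10·i days after Jan 7, 2022 for i = 0, 1, 2, …
Feb 21, 2022 is 45 days after the start; 45 ÷ 10 = 4 remainder 5; since the remainder is 5, round up to i = 5. First occurrence in the window: #6 on Feb 26, 2022 (5×10 = 50 days in).
Mar 24, 2022 is 76 days after the start; 76 ÷ 10 = 7 remainder 6. Last occurrence in the window: #8 on Mar 18, 2022.
Occurrences #6 through #8: 3 in total.

3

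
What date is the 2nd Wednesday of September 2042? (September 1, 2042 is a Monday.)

September 10, 2042

September 2042 begins on a Monday, so the first Wednesday is September 3 (2 days later).
The 2nd Wednesday is 1 weeks later: 3 + 7 = 10.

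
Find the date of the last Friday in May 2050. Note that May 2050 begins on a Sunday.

May 2050 begins on a Sunday, so the first Friday is May 6 (5 days later).
May 2050 has 31 days. Adding weeks: 6, 13, 20, 27 — the last one ≤ 31 is the 27th.

May 27, 2050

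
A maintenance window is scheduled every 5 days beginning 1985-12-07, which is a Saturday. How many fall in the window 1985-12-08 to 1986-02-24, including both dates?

Occurrences land 5·i days after 1985-12-07 for i = 0, 1, 2, …
1985-12-08 is 1 day after the start; 1 ÷ 5 = 0 remainder 1; since the remainder is 1, round up to i = 1. First occurrence in the window: #2 on 1985-12-12 (1×5 = 5 days in).
1986-02-24 is 79 days after the start; 79 ÷ 5 = 15 remainder 4. Last occurrence in the window: #16 on 1986-02-20.
Occurrences #2 through #16: 15 in total.

15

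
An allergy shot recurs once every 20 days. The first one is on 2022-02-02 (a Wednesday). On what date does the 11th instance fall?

The 11th occurrence is 10 intervals after the first: 10 × 20 = 200 days after 2022-02-02.
February has 28 days — 26 days to the end of February leaves 174.
March has 31 days (143 left).
April has 30 days (113 left).
May has 31 days (82 left).
June has 30 days (52 left).
July has 31 days (21 left).
21 days into August → 2022-08-21.

2022-08-21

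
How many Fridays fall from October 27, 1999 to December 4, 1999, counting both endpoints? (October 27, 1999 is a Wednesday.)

October 27, 1999 is a Wednesday; the first Friday on or after it is October 29, 1999 (2 days later).
From October 29, 1999 to December 4, 1999: 2 + 30 + 4 = 36 days (rest of October, November, December).
36 ÷ 7 = 5 full weeks with remainder 1, so 5 more Fridays after the first → 6.

6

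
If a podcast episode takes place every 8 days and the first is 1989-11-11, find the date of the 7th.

1989-12-29

The 7th occurrence is 6 intervals after the first: 6 × 8 = 48 days after 1989-11-11.
November has 30 days — 19 days to the end of November leaves 29.
29 days into December → 1989-12-29.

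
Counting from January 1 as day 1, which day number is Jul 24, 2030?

Days in months before Jul: 31 + 28 + 31 + 30 + 31 + 30 = 181.
Plus 24 days into Jul → day 205.

205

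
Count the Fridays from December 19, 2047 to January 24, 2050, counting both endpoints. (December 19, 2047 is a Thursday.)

December 19, 2047 is a Thursday; the first Friday on or after it is December 20, 2047 (1 day later).
From December 20, 2047 to January 24, 2050: 11 + 366 + 365 + 24 = 766 days (rest of 2047, 2048, 2049, to January 24, 2050 in 2050).
766 ÷ 7 = 109 full weeks with remainder 3, so 109 more Fridays after the first → 110.

110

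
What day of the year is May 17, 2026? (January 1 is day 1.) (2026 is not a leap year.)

137

Days in months before May: 31 + 28 + 31 + 30 = 120.
Plus 17 days into May → day 137.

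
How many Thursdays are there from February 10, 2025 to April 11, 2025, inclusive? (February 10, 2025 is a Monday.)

February 10, 2025 is a Monday; the first Thursday on or after it is February 13, 2025 (3 days later).
From February 13, 2025 to April 11, 2025: 15 + 31 + 11 = 57 days (rest of February, March, April).
57 ÷ 7 = 8 full weeks with remainder 1, so 8 more Thursdays after the first → 9.

9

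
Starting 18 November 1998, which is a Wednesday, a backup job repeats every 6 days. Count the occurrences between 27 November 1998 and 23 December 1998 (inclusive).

4

Occurrences land 6·i days after 18 November 1998 for i = 0, 1, 2, …
27 November 1998 is 9 days after the start; 9 ÷ 6 = 1 remainder 3; since the remainder is 3, round up to i = 2. First occurrence in the window: #3 on 30 November 1998 (2×6 = 12 days in).
23 December 1998 is 35 days after the start; 35 ÷ 6 = 5 remainder 5. Last occurrence in the window: #6 on 18 December 1998.
Occurrences #3 through #6: 4 in total.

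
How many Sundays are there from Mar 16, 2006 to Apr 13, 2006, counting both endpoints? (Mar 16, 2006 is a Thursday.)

4

Mar 16, 2006 is a Thursday; the first Sunday on or after it is Mar 19, 2006 (3 days later).
From Mar 19, 2006 to Apr 13, 2006: 12 + 13 = 25 days (rest of Mar, Apr).
25 ÷ 7 = 3 full weeks with remainder 4, so 3 more Sundays after the first → 4.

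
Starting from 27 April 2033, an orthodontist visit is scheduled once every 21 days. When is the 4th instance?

29 June 2033

The 4th occurrence is 3 intervals after the first: 3 × 21 = 63 days after 27 April 2033.
April has 30 days — 3 days to the end of April leaves 60.
May has 31 days (29 left).
29 days into June → 29 June 2033.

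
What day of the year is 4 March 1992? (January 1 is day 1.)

64

Days in months before March: 31 + 29 = 60.
Plus 4 days into March → day 64.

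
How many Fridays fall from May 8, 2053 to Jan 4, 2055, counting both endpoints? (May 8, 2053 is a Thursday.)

87

May 8, 2053 is a Thursday; the first Friday on or after it is May 9, 2053 (1 day later).
From May 9, 2053 to Jan 4, 2055: 236 + 365 + 4 = 605 days (rest of 2053, 2054, to Jan 4, 2055 in 2055).
605 ÷ 7 = 86 full weeks with remainder 3, so 86 more Fridays after the first → 87.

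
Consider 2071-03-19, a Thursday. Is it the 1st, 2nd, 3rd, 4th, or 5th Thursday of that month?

Day 19 falls in week ⌈19/7⌉ of the month.
Days 1–7 hold the 1st Thursday, 8–14 the 2nd, 15–21 the 3rd, 22–28 the 4th, 29–31 the 5th.
19 is in the range for the 3rd.

3rd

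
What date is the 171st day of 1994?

June 20, 1994

January has 31 days (171 − 31 = 140 remain).
February has 28 days (140 − 28 = 112 remain).
March has 31 days (112 − 31 = 81 remain).
April has 30 days (81 − 30 = 51 remain).
May has 31 days (51 − 31 = 20 remain).
20 into June → June 20.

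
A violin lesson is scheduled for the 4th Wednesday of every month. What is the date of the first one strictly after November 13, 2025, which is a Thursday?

November 26, 2025

November 2025 starts on a Saturday; its first Wednesday is the 5th, so the 4th Wednesday is the 26th — November 26, 2025.
November 26, 2025 is after November 13, 2025, so that is the next one.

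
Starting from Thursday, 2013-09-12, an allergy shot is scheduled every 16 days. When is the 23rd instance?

2014-08-30

The 23rd occurrence is 22 intervals after the first: 22 × 16 = 352 days after 2013-09-12.
September has 30 days — 18 days to the end of September leaves 334.
October has 31 days (303 left).
November has 30 days (273 left).
December has 31 days (242 left).
January has 31 days (211 left).
February has 28 days (183 left).
March has 31 days (152 left).
April has 30 days (122 left).
May has 31 days (91 left).
June has 30 days (61 left).
July has 31 days (30 left).
30 days into August → 2014-08-30.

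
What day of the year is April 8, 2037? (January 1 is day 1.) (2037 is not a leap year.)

Days in months before April: 31 + 28 + 31 = 90.
Plus 8 days into April → day 98.

98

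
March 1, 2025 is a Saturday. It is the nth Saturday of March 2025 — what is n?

Day 1 falls in week ⌈1/7⌉ of the month.
Days 1–7 hold the 1st Saturday, 8–14 the 2nd, 15–21 the 3rd, 22–28 the 4th, 29–31 the 5th.
1 is in the range for the 1st.

1st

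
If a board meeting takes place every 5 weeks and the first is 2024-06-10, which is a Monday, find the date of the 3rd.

The 3rd occurrence is 2 intervals after the first: 2 × 35 = 70 days after 2024-06-10.
June has 30 days — 20 days to the end of June leaves 50.
July has 31 days (19 left).
19 days into August → 2024-08-19.

2024-08-19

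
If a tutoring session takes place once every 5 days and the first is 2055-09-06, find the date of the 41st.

The 41st occurrence is 40 intervals after the first: 40 × 5 = 200 days after 2055-09-06.
September has 30 days — 24 days to the end of September leaves 176.
October has 31 days (145 left).
November has 30 days (115 left).
December has 31 days (84 left).
January has 31 days (53 left).
February has 29 days (24 left).
24 days into March → 2056-03-24.

2056-03-24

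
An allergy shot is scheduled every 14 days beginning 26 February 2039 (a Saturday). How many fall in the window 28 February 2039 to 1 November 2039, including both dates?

Occurrences land 14·i days after 26 February 2039 for i = 0, 1, 2, …
28 February 2039 is 2 days after the start; 2 ÷ 14 = 0 remainder 2; since the remainder is 2, round up to i = 1. First occurrence in the window: #2 on 12 March 2039 (1×14 = 14 days in).
1 November 2039 is 248 days after the start; 248 ÷ 14 = 17 remainder 10. Last occurrence in the window: #18 on 22 October 2039.
Occurrences #2 through #18: 17 in total.

17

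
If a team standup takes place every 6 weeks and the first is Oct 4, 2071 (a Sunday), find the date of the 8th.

Jul 24, 2072

The 8th occurrence is 7 intervals after the first: 7 × 42 = 294 days after Oct 4, 2071.
Oct has 31 days — 27 days to the end of Oct leaves 267.
Nov has 30 days (237 left).
Dec has 31 days (206 left).
Jan has 31 days (175 left).
Feb has 29 days (146 left).
Mar has 31 days (115 left).
Apr has 30 days (85 left).
May has 31 days (54 left).
Jun has 30 days (24 left).
24 days into Jul → Jul 24, 2072.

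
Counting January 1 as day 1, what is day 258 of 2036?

September 14, 2036

January has 31 days (258 − 31 = 227 remain).
February has 29 days (227 − 29 = 198 remain).
March has 31 days (198 − 31 = 167 remain).
April has 30 days (167 − 30 = 137 remain).
May has 31 days (137 − 31 = 106 remain).
June has 30 days (106 − 30 = 76 remain).
July has 31 days (76 − 31 = 45 remain).
August has 31 days (45 − 31 = 14 remain).
14 into September → September 14.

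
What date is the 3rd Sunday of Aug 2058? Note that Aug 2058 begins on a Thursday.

Aug 18, 2058

Aug 2058 begins on a Thursday, so the first Sunday is Aug 4 (3 days later).
The 3rd Sunday is 2 weeks later: 4 + 14 = 18.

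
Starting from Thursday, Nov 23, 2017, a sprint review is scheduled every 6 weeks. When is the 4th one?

The 4th occurrence is 3 intervals after the first: 3 × 42 = 126 days after Nov 23, 2017.
Nov has 30 days — 7 days to the end of Nov leaves 119.
Dec has 31 days (88 left).
Jan has 31 days (57 left).
Feb has 28 days (29 left).
29 days into Mar → Mar 29, 2018.

Mar 29, 2018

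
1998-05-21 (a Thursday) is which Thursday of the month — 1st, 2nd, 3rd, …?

3rd

Day 21 falls in week ⌈21/7⌉ of the month.
Days 1–7 hold the 1st Thursday, 8–14 the 2nd, 15–21 the 3rd, 22–28 the 4th, 29–31 the 5th.
21 is in the range for the 3rd.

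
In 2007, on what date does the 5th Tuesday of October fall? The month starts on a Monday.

2007-10-30

October 2007 begins on a Monday, so the first Tuesday is October 2 (1 day later).
The 5th Tuesday is 4 weeks later: 2 + 28 = 30.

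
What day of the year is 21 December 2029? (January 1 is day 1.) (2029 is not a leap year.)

355

Days in months before December: 31 + 28 + 31 + 30 + 31 + 30 + 31 + 31 + 30 + 31 + 30 = 334.
Plus 21 days into December → day 355.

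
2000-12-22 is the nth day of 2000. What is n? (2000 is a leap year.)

Days in months before December: 31 + 29 + 31 + 30 + 31 + 30 + 31 + 31 + 30 + 31 + 30 = 335.
Plus 22 days into December → day 357.

357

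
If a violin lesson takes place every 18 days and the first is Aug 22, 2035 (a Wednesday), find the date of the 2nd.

The 2nd occurrence is 1 interval after the first: 1 × 18 = 18 days after Aug 22, 2035.
Aug has 31 days — 9 days to the end of Aug leaves 9.
9 days into Sep → Sep 9, 2035.

Sep 9, 2035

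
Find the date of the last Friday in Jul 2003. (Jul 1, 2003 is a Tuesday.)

Jul 25, 2003

Jul 2003 begins on a Tuesday, so the first Friday is Jul 4 (3 days later).
Jul 2003 has 31 days. Adding weeks: 4, 11, 18, 25 — the last one ≤ 31 is the 25th.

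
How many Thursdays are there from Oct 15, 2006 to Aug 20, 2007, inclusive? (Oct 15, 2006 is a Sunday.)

Oct 15, 2006 is a Sunday; the first Thursday on or after it is Oct 19, 2006 (4 days later).
From Oct 19, 2006 to Aug 20, 2007: 12 + 30 + 31 + 31 + 28 + 31 + 30 + 31 + 30 + 31 + 20 = 305 days (rest of Oct, Nov, Dec, Jan, Feb, Mar, Apr, May, Jun, Jul, Aug).
305 ÷ 7 = 43 full weeks with remainder 4, so 43 more Thursdays after the first → 44.

44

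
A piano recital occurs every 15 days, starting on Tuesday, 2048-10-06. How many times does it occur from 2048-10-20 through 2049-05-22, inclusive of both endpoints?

Occurrences land 15·i days after 2048-10-06 for i = 0, 1, 2, …
2048-10-20 is 14 days after the start; 14 ÷ 15 = 0 remainder 14; since the remainder is 14, round up to i = 1. First occurrence in the window: #2 on 2048-10-21 (1×15 = 15 days in).
2049-05-22 is 228 days after the start; 228 ÷ 15 = 15 remainder 3. Last occurrence in the window: #16 on 2049-05-19.
Occurrences #2 through #16: 15 in total.

15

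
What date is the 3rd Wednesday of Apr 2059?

The first Wednesday of Apr 2059 is Apr 2.
The 3rd Wednesday is 2 weeks later: 2 + 14 = 16.

Apr 16, 2059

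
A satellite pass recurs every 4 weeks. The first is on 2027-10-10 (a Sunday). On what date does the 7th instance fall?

The 7th occurrence is 6 intervals after the first: 6 × 28 = 168 days after 2027-10-10.
October has 31 days — 21 days to the end of October leaves 147.
November has 30 days (117 left).
December has 31 days (86 left).
January has 31 days (55 left).
February has 29 days (26 left).
26 days into March → 2028-03-26.

2028-03-26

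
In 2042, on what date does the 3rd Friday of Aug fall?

Aug 2042 begins on a Friday, so the first Friday is Aug 1.
The 3rd Friday is 2 weeks later: 1 + 14 = 15.

Aug 15, 2042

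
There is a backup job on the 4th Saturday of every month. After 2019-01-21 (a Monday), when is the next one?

January 2019 starts on a Tuesday; its first Saturday is the 5th, so the 4th Saturday is the 26th — 2019-01-26.
2019-01-26 is after 2019-01-21, so that is the next one.

2019-01-26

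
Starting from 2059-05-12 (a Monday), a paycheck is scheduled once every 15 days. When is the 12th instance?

The 12th occurrence is 11 intervals after the first: 11 × 15 = 165 days after 2059-05-12.
May has 31 days — 19 days to the end of May leaves 146.
June has 30 days (116 left).
July has 31 days (85 left).
August has 31 days (54 left).
September has 30 days (24 left).
24 days into October → 2059-10-24.

2059-10-24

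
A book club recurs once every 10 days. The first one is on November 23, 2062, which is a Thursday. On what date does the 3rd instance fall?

December 13, 2062

The 3rd occurrence is 2 intervals after the first: 2 × 10 = 20 days after November 23, 2062.
November has 30 days — 7 days to the end of November leaves 13.
13 days into December → December 13, 2062.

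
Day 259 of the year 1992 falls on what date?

January has 31 days (259 − 31 = 228 remain).
February has 29 days (228 − 29 = 199 remain).
March has 31 days (199 − 31 = 168 remain).
April has 30 days (168 − 30 = 138 remain).
May has 31 days (138 − 31 = 107 remain).
June has 30 days (107 − 30 = 77 remain).
July has 31 days (77 − 31 = 46 remain).
August has 31 days (46 − 31 = 15 remain).
15 into September → September 15.

15 September 1992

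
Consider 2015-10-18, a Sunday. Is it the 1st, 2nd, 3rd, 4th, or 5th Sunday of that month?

Day 18 falls in week ⌈18/7⌉ of the month.
Days 1–7 hold the 1st Sunday, 8–14 the 2nd, 15–21 the 3rd, 22–28 the 4th, 29–31 the 5th.
18 is in the range for the 3rd.

3rd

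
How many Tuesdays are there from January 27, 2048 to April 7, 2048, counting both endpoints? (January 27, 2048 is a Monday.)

11

January 27, 2048 is a Monday; the first Tuesday on or after it is January 28, 2048 (1 day later).
From January 28, 2048 to April 7, 2048: 3 + 29 + 31 + 7 = 70 days (rest of January, February, March, April).
70 ÷ 7 = 10 full weeks with remainder 0, so 10 more Tuesdays after the first → 11.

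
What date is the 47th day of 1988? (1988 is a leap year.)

February 16, 1988

January has 31 days (47 − 31 = 16 remain).
16 into February → February 16.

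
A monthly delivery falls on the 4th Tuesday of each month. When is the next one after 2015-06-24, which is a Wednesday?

June 2015 starts on a Monday; its first Tuesday is the 2nd, so the 4th Tuesday is the 23rd — 2015-06-23.
That is not after 2015-06-24, so look at July 2015.
July 2015 starts on a Wednesday; its first Tuesday is the 7th, so the 4th Tuesday is the 28th — 2015-07-28.

2015-07-28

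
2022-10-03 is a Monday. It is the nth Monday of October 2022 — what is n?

1st

Day 3 falls in week ⌈3/7⌉ of the month.
Days 1–7 hold the 1st Monday, 8–14 the 2nd, 15–21 the 3rd, 22–28 the 4th, 29–31 the 5th.
3 is in the range for the 1st.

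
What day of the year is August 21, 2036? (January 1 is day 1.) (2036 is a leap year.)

234

Days in months before August: 31 + 29 + 31 + 30 + 31 + 30 + 31 = 213.
Plus 21 days into August → day 234.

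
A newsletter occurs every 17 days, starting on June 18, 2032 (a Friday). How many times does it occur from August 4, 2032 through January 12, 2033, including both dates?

10

Occurrences land 17·i days after June 18, 2032 for i = 0, 1, 2, …
August 4, 2032 is 47 days after the start; 47 ÷ 17 = 2 remainder 13; since the remainder is 13, round up to i = 3. First occurrence in the window: #4 on August 8, 2032 (3×17 = 51 days in).
January 12, 2033 is 208 days after the start; 208 ÷ 17 = 12 remainder 4. Last occurrence in the window: #13 on January 8, 2033.
Occurrences #4 through #13: 10 in total.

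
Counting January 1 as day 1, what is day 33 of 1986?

January has 31 days (33 − 31 = 2 remain).
2 into February → February 2.

2 February 1986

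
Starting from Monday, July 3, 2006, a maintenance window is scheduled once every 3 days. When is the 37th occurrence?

October 19, 2006

The 37th occurrence is 36 intervals after the first: 36 × 3 = 108 days after July 3, 2006.
July has 31 days — 28 days to the end of July leaves 80.
August has 31 days (49 left).
September has 30 days (19 left).
19 days into October → October 19, 2006.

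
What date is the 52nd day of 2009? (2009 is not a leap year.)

21 February 2009

January has 31 days (52 − 31 = 21 remain).
21 into February → February 21.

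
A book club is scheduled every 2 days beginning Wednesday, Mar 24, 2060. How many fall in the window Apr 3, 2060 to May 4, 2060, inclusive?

Occurrences land 2·i days after Mar 24, 2060 for i = 0, 1, 2, …
Apr 3, 2060 is 10 days after the start; 10 ÷ 2 = 5 remainder 0. First occurrence in the window: #6 on Apr 3, 2060 (5×2 = 10 days in).
May 4, 2060 is 41 days after the start; 41 ÷ 2 = 20 remainder 1. Last occurrence in the window: #21 on May 3, 2060.
Occurrences #6 through #21: 16 in total.

16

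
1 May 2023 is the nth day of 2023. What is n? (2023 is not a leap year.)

Days in months before May: 31 + 28 + 31 + 30 = 120.
Plus 1 day into May → day 121.

121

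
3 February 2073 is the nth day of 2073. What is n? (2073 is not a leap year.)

34

Days in months before February: 31 = 31.
Plus 3 days into February → day 34.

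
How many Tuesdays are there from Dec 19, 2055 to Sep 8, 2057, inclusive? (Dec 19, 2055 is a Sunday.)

Dec 19, 2055 is a Sunday; the first Tuesday on or after it is Dec 21, 2055 (2 days later).
From Dec 21, 2055 to Sep 8, 2057: 10 + 366 + 251 = 627 days (rest of 2055, 2056, to Sep 8, 2057 in 2057).
627 ÷ 7 = 89 full weeks with remainder 4, so 89 more Tuesdays after the first → 90.

90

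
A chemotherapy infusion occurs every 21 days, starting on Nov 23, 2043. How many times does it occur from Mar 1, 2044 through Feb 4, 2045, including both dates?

Occurrences land 21·i days after Nov 23, 2043 for i = 0, 1, 2, …
Mar 1, 2044 is 99 days after the start; 99 ÷ 21 = 4 remainder 15; since the remainder is 15, round up to i = 5. First occurrence in the window: #6 on Mar 7, 2044 (5×21 = 105 days in).
Feb 4, 2045 is 439 days after the start; 439 ÷ 21 = 20 remainder 19. Last occurrence in the window: #21 on Jan 16, 2045.
Occurrences #6 through #21: 16 in total.

16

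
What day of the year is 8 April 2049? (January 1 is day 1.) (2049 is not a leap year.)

98

Days in months before April: 31 + 28 + 31 = 90.
Plus 8 days into April → day 98.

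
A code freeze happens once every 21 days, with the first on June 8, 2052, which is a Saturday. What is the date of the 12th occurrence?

January 25, 2053

The 12th occurrence is 11 intervals after the first: 11 × 21 = 231 days after June 8, 2052.
June has 30 days — 22 days to the end of June leaves 209.
July has 31 days (178 left).
August has 31 days (147 left).
September has 30 days (117 left).
October has 31 days (86 left).
November has 30 days (56 left).
December has 31 days (25 left).
25 days into January → January 25, 2053.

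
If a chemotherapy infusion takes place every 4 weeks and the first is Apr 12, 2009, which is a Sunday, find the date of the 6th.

The 6th occurrence is 5 intervals after the first: 5 × 28 = 140 days after Apr 12, 2009.
Apr has 30 days — 18 days to the end of Apr leaves 122.
May has 31 days (91 left).
Jun has 30 days (61 left).
Jul has 31 days (30 left).
30 days into Aug → Aug 30, 2009.

Aug 30, 2009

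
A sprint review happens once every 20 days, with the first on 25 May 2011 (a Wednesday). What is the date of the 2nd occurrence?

The 2nd occurrence is 1 interval after the first: 1 × 20 = 20 days after 25 May 2011.
May has 31 days — 6 days to the end of May leaves 14.
14 days into June → 14 June 2011.

14 June 2011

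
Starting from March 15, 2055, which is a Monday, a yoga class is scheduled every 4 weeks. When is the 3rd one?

The 3rd occurrence is 2 intervals after the first: 2 × 28 = 56 days after March 15, 2055.
March has 31 days — 16 days to the end of March leaves 40.
April has 30 days (10 left).
10 days into May → May 10, 2055.

May 10, 2055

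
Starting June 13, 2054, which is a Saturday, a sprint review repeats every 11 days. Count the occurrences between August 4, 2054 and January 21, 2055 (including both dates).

Occurrences land 11·i days after June 13, 2054 for i = 0, 1, 2, …
August 4, 2054 is 52 days after the start; 52 ÷ 11 = 4 remainder 8; since the remainder is 8, round up to i = 5. First occurrence in the window: #6 on August 7, 2054 (5×11 = 55 days in).
January 21, 2055 is 222 days after the start; 222 ÷ 11 = 20 remainder 2. Last occurrence in the window: #21 on January 19, 2055.
Occurrences #6 through #21: 16 in total.

16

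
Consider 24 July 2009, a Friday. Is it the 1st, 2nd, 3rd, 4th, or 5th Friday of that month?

4th

Day 24 falls in week ⌈24/7⌉ of the month.
Days 1–7 hold the 1st Friday, 8–14 the 2nd, 15–21 the 3rd, 22–28 the 4th, 29–31 the 5th.
24 is in the range for the 4th.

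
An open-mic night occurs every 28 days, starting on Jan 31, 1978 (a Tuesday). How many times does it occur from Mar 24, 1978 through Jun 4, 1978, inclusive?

3

Occurrences land 28·i days after Jan 31, 1978 for i = 0, 1, 2, …
Mar 24, 1978 is 52 days after the start; 52 ÷ 28 = 1 remainder 24; since the remainder is 24, round up to i = 2. First occurrence in the window: #3 on Mar 28, 1978 (2×28 = 56 days in).
Jun 4, 1978 is 124 days after the start; 124 ÷ 28 = 4 remainder 12. Last occurrence in the window: #5 on May 23, 1978.
Occurrences #3 through #5: 3 in total.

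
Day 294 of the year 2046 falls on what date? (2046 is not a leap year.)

21 October 2046

January has 31 days (294 − 31 = 263 remain).
February has 28 days (263 − 28 = 235 remain).
March has 31 days (235 − 31 = 204 remain).
April has 30 days (204 − 30 = 174 remain).
May has 31 days (174 − 31 = 143 remain).
June has 30 days (143 − 30 = 113 remain).
July has 31 days (113 − 31 = 82 remain).
August has 31 days (82 − 31 = 51 remain).
September has 30 days (51 − 30 = 21 remain).
21 into October → October 21.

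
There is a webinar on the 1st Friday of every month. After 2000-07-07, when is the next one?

July 2000 starts on a Saturday, so its 1st Friday is 2000-07-07 (6 days in).
That is not after 2000-07-07, so look at August 2000.
August 2000 starts on a Tuesday, so its 1st Friday is 2000-08-04 (3 days in).

2000-08-04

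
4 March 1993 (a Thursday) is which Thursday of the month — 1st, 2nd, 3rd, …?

Day 4 falls in week ⌈4/7⌉ of the month.
Days 1–7 hold the 1st Thursday, 8–14 the 2nd, 15–21 the 3rd, 22–28 the 4th, 29–31 the 5th.
4 is in the range for the 1st.

1st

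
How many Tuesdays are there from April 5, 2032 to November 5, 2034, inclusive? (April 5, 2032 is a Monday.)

April 5, 2032 is a Monday; the first Tuesday on or after it is April 6, 2032 (1 day later).
From April 6, 2032 to November 5, 2034: 269 + 365 + 309 = 943 days (rest of 2032, 2033, to November 5, 2034 in 2034).
943 ÷ 7 = 134 full weeks with remainder 5, so 134 more Tuesdays after the first → 135.

135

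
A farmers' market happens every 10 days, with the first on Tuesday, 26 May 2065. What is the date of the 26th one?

31 January 2066

The 26th occurrence is 25 intervals after the first: 25 × 10 = 250 days after 26 May 2065.
May has 31 days — 5 days to the end of May leaves 245.
June has 30 days (215 left).
July has 31 days (184 left).
August has 31 days (153 left).
September has 30 days (123 left).
October has 31 days (92 left).
November has 30 days (62 left).
December has 31 days (31 left).
31 days into January → 31 January 2066.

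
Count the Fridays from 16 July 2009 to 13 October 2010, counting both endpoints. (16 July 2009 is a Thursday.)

16 July 2009 is a Thursday; the first Friday on or after it is 17 July 2009 (1 day later).
From 17 July 2009 to 13 October 2010: 167 + 286 = 453 days (rest of 2009, to 13 October 2010 in 2010).
453 ÷ 7 = 64 full weeks with remainder 5, so 64 more Fridays after the first → 65.

65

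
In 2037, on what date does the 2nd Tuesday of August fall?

August 2037 begins on a Saturday, so the first Tuesday is August 4 (3 days later).
The 2nd Tuesday is 1 weeks later: 4 + 7 = 11.

August 11, 2037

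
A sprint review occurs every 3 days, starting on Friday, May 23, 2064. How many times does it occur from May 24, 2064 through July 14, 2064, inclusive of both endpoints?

Occurrences land 3·i days after May 23, 2064 for i = 0, 1, 2, …
May 24, 2064 is 1 day after the start; 1 ÷ 3 = 0 remainder 1; since the remainder is 1, round up to i = 1. First occurrence in the window: #2 on May 26, 2064 (1×3 = 3 days in).
July 14, 2064 is 52 days after the start; 52 ÷ 3 = 17 remainder 1. Last occurrence in the window: #18 on July 13, 2064.
Occurrences #2 through #18: 17 in total.

17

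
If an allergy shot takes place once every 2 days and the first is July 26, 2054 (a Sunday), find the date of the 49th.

October 30, 2054

The 49th occurrence is 48 intervals after the first: 48 × 2 = 96 days after July 26, 2054.
July has 31 days — 5 days to the end of July leaves 91.
August has 31 days (60 left).
September has 30 days (30 left).
30 days into October → October 30, 2054.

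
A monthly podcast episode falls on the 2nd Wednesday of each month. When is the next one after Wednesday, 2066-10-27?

October 2066 starts on a Friday; its first Wednesday is the 6th, so the 2nd Wednesday is the 13th — 2066-10-13.
That is not after 2066-10-27, so look at November 2066.
November 2066 starts on a Monday; its first Wednesday is the 3rd, so the 2nd Wednesday is the 10th — 2066-11-10.

2066-11-10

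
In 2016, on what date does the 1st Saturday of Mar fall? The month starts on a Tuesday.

Mar 2016 begins on a Tuesday, so the first Saturday is Mar 5 (4 days later).

Mar 5, 2016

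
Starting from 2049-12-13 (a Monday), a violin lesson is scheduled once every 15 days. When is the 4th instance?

2050-01-27

The 4th occurrence is 3 intervals after the first: 3 × 15 = 45 days after 2049-12-13.
December has 31 days — 18 days to the end of December leaves 27.
27 days into January → 2050-01-27.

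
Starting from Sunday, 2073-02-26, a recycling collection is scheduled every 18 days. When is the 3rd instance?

2073-04-03

The 3rd occurrence is 2 intervals after the first: 2 × 18 = 36 days after 2073-02-26.
February has 28 days — 2 days to the end of February leaves 34.
March has 31 days (3 left).
3 days into April → 2073-04-03.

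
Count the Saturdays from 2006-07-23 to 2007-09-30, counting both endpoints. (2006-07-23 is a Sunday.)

2006-07-23 is a Sunday; the first Saturday on or after it is 2006-07-29 (6 days later).
From 2006-07-29 to 2007-09-30: 155 + 273 = 428 days (rest of 2006, to 2007-09-30 in 2007).
428 ÷ 7 = 61 full weeks with remainder 1, so 61 more Saturdays after the first → 62.

62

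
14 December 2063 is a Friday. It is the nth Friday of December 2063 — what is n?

2nd

Day 14 falls in week ⌈14/7⌉ of the month.
Days 1–7 hold the 1st Friday, 8–14 the 2nd, 15–21 the 3rd, 22–28 the 4th, 29–31 the 5th.
14 is in the range for the 2nd.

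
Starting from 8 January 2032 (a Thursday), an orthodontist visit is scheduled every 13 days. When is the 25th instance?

15 November 2032

The 25th occurrence is 24 intervals after the first: 24 × 13 = 312 days after 8 January 2032.
January has 31 days — 23 days to the end of January leaves 289.
February has 29 days (260 left).
March has 31 days (229 left).
April has 30 days (199 left).
May has 31 days (168 left).
June has 30 days (138 left).
July has 31 days (107 left).
August has 31 days (76 left).
September has 30 days (46 left).
October has 31 days (15 left).
15 days into November → 15 November 2032.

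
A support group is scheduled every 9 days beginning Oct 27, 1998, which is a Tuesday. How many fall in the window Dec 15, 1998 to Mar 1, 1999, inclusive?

8

Occurrences land 9·i days after Oct 27, 1998 for i = 0, 1, 2, …
Dec 15, 1998 is 49 days after the start; 49 ÷ 9 = 5 remainder 4; since the remainder is 4, round up to i = 6. First occurrence in the window: #7 on Dec 20, 1998 (6×9 = 54 days in).
Mar 1, 1999 is 125 days after the start; 125 ÷ 9 = 13 remainder 8. Last occurrence in the window: #14 on Feb 21, 1999.
Occurrences #7 through #14: 8 in total.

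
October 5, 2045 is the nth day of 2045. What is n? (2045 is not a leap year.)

278

Days in months before October: 31 + 28 + 31 + 30 + 31 + 30 + 31 + 31 + 30 = 273.
Plus 5 days into October → day 278.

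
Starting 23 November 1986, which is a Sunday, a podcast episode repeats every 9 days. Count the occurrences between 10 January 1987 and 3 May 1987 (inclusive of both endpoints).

12

Occurrences land 9·i days after 23 November 1986 for i = 0, 1, 2, …
10 January 1987 is 48 days after the start; 48 ÷ 9 = 5 remainder 3; since the remainder is 3, round up to i = 6. First occurrence in the window: #7 on 16 January 1987 (6×9 = 54 days in).
3 May 1987 is 161 days after the start; 161 ÷ 9 = 17 remainder 8. Last occurrence in the window: #18 on 25 April 1987.
Occurrences #7 through #18: 12 in total.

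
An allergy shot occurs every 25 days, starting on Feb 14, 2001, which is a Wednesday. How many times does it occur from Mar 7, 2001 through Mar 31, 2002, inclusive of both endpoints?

Occurrences land 25·i days after Feb 14, 2001 for i = 0, 1, 2, …
Mar 7, 2001 is 21 days after the start; 21 ÷ 25 = 0 remainder 21; since the remainder is 21, round up to i = 1. First occurrence in the window: #2 on Mar 11, 2001 (1×25 = 25 days in).
Mar 31, 2002 is 410 days after the start; 410 ÷ 25 = 16 remainder 10. Last occurrence in the window: #17 on Mar 21, 2002.
Occurrences #2 through #17: 16 in total.

16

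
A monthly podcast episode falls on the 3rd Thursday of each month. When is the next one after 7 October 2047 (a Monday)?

October 2047 starts on a Tuesday; its first Thursday is the 3rd, so the 3rd Thursday is the 17th — 17 October 2047.
17 October 2047 is after 7 October 2047, so that is the next one.

17 October 2047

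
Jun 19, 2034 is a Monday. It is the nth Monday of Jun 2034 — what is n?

3rd

Day 19 falls in week ⌈19/7⌉ of the month.
Days 1–7 hold the 1st Monday, 8–14 the 2nd, 15–21 the 3rd, 22–28 the 4th, 29–31 the 5th.
19 is in the range for the 3rd.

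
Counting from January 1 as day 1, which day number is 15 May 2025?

Days in months before May: 31 + 28 + 31 + 30 = 120.
Plus 15 days into May → day 135.

135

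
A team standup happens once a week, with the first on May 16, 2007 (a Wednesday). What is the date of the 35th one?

January 9, 2008

The 35th occurrence is 34 intervals after the first: 34 × 7 = 238 days after May 16, 2007.
May has 31 days — 15 days to the end of May leaves 223.
June has 30 days (193 left).
July has 31 days (162 left).
August has 31 days (131 left).
September has 30 days (101 left).
October has 31 days (70 left).
November has 30 days (40 left).
December has 31 days (9 left).
9 days into January → January 9, 2008.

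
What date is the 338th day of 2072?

3 December 2072

January has 31 days (338 − 31 = 307 remain).
February has 29 days (307 − 29 = 278 remain).
March has 31 days (278 − 31 = 247 remain).
April has 30 days (247 − 30 = 217 remain).
May has 31 days (217 − 31 = 186 remain).
June has 30 days (186 − 30 = 156 remain).
July has 31 days (156 − 31 = 125 remain).
August has 31 days (125 − 31 = 94 remain).
September has 30 days (94 − 30 = 64 remain).
October has 31 days (64 − 31 = 33 remain).
November has 30 days (33 − 30 = 3 remain).
3 into December → December 3.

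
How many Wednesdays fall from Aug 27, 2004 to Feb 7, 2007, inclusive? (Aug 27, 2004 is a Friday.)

Aug 27, 2004 is a Friday; the first Wednesday on or after it is Sep 1, 2004 (5 days later).
From Sep 1, 2004 to Feb 7, 2007: 121 + 365 + 365 + 38 = 889 days (rest of 2004, 2005, 2006, to Feb 7, 2007 in 2007).
889 ÷ 7 = 127 full weeks with remainder 0, so 127 more Wednesdays after the first → 128.

128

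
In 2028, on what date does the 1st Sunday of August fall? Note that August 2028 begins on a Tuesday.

6 August 2028

August 2028 begins on a Tuesday, so the first Sunday is August 6 (5 days later).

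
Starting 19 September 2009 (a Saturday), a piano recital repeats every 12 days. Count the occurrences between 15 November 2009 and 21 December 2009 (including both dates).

3

Occurrences land 12·i days after 19 September 2009 for i = 0, 1, 2, …
15 November 2009 is 57 days after the start; 57 ÷ 12 = 4 remainder 9; since the remainder is 9, round up to i = 5. First occurrence in the window: #6 on 18 November 2009 (5×12 = 60 days in).
21 December 2009 is 93 days after the start; 93 ÷ 12 = 7 remainder 9. Last occurrence in the window: #8 on 12 December 2009.
Occurrences #6 through #8: 3 in total.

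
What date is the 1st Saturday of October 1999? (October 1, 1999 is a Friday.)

October 1999 begins on a Friday, so the first Saturday is October 2 (1 day later).

October 2, 1999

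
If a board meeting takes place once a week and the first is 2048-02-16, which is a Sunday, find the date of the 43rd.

The 43rd occurrence is 42 intervals after the first: 42 × 7 = 294 days after 2048-02-16.
February has 29 days — 13 days to the end of February leaves 281.
March has 31 days (250 left).
April has 30 days (220 left).
May has 31 days (189 left).
June has 30 days (159 left).
July has 31 days (128 left).
August has 31 days (97 left).
September has 30 days (67 left).
October has 31 days (36 left).
November has 30 days (6 left).
6 days into December → 2048-12-06.

2048-12-06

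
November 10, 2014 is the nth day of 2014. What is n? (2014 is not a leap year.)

Days in months before November: 31 + 28 + 31 + 30 + 31 + 30 + 31 + 31 + 30 + 31 = 304.
Plus 10 days into November → day 314.

314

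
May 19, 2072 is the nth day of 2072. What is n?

140

Days in months before May: 31 + 29 + 31 + 30 = 121.
Plus 19 days into May → day 140.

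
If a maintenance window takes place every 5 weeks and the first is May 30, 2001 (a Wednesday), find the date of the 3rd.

August 8, 2001

The 3rd occurrence is 2 intervals after the first: 2 × 35 = 70 days after May 30, 2001.
May has 31 days — 1 day to the end of May leaves 69.
June has 30 days (39 left).
July has 31 days (8 left).
8 days into August → August 8, 2001.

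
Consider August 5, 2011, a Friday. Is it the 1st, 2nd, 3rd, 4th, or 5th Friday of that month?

Day 5 falls in week ⌈5/7⌉ of the month.
Days 1–7 hold the 1st Friday, 8–14 the 2nd, 15–21 the 3rd, 22–28 the 4th, 29–31 the 5th.
5 is in the range for the 1st.

1st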